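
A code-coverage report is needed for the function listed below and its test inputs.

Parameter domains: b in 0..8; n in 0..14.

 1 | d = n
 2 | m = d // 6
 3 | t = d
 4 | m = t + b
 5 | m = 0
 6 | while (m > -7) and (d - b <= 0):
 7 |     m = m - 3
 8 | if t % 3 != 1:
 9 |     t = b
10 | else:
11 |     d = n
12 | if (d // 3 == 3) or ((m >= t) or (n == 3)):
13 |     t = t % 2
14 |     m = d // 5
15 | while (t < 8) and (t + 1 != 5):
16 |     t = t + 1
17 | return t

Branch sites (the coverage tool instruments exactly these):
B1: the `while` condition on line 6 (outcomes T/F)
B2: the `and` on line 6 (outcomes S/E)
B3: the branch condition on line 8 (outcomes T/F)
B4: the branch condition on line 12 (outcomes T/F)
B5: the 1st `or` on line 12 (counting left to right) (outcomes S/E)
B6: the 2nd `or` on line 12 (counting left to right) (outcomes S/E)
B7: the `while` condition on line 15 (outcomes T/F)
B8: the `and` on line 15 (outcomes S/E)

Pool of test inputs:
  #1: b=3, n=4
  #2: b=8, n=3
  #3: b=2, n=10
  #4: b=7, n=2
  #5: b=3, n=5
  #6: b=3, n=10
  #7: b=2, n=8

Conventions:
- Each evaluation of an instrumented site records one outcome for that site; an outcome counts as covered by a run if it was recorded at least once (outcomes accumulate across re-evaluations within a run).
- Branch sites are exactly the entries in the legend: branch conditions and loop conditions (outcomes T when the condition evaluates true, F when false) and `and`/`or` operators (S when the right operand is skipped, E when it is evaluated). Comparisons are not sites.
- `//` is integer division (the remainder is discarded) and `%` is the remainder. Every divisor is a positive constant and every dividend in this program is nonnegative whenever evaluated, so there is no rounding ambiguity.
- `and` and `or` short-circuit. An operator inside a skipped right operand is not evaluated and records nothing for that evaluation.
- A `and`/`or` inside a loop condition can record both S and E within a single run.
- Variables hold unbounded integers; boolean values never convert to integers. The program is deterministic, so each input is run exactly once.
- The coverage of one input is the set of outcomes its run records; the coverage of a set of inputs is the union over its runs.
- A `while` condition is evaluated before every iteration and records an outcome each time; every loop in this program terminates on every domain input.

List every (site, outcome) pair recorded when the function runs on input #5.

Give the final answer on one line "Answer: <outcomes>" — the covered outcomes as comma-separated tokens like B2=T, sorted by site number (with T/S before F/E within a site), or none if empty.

Simulating input #5 (b=3, n=5) step by step:
  B2->E, B1->F, B3->T, B5->E, B6->E, B4->F, B8->E, B7->T, B8->E, B7->F
deduplicating events, the covered set is: B1=F, B2=E, B3=T, B4=F, B5=E, B6=E, B7=T, B7=F, B8=E

Answer: B1=F, B2=E, B3=T, B4=F, B5=E, B6=E, B7=T, B7=F, B8=E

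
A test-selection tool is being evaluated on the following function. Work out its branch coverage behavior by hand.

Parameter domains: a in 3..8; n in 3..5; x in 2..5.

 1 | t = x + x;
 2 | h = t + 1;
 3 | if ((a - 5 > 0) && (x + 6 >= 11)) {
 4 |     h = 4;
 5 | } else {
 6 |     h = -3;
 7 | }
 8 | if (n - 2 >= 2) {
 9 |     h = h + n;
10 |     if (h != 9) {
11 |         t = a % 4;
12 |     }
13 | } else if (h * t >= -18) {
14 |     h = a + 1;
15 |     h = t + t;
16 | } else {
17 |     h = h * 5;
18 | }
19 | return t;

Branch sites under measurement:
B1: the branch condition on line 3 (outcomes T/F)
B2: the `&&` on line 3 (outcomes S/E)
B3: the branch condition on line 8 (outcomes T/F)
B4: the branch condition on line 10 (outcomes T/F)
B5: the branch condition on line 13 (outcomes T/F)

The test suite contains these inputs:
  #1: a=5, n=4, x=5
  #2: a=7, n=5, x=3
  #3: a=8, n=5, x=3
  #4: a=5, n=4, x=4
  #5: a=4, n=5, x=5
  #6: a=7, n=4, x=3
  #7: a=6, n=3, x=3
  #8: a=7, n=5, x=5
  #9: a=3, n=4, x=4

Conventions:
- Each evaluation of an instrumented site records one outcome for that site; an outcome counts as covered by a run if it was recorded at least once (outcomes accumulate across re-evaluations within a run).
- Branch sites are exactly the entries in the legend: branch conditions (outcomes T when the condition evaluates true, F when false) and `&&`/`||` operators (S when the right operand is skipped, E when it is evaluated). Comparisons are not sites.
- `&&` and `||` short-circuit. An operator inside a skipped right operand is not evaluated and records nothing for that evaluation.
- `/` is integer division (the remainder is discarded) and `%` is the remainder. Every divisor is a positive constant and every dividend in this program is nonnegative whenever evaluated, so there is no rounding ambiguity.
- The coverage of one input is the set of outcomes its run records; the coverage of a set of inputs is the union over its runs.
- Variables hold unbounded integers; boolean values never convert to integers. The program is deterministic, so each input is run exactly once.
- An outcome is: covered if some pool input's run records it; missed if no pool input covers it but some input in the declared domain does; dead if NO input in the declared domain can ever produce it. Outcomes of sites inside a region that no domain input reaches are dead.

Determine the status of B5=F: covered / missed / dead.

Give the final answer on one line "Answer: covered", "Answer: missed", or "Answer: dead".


no pool input records B5=F
but domain input (a=3, n=3, x=4) does record it -> reachable, so missed
Answer: missed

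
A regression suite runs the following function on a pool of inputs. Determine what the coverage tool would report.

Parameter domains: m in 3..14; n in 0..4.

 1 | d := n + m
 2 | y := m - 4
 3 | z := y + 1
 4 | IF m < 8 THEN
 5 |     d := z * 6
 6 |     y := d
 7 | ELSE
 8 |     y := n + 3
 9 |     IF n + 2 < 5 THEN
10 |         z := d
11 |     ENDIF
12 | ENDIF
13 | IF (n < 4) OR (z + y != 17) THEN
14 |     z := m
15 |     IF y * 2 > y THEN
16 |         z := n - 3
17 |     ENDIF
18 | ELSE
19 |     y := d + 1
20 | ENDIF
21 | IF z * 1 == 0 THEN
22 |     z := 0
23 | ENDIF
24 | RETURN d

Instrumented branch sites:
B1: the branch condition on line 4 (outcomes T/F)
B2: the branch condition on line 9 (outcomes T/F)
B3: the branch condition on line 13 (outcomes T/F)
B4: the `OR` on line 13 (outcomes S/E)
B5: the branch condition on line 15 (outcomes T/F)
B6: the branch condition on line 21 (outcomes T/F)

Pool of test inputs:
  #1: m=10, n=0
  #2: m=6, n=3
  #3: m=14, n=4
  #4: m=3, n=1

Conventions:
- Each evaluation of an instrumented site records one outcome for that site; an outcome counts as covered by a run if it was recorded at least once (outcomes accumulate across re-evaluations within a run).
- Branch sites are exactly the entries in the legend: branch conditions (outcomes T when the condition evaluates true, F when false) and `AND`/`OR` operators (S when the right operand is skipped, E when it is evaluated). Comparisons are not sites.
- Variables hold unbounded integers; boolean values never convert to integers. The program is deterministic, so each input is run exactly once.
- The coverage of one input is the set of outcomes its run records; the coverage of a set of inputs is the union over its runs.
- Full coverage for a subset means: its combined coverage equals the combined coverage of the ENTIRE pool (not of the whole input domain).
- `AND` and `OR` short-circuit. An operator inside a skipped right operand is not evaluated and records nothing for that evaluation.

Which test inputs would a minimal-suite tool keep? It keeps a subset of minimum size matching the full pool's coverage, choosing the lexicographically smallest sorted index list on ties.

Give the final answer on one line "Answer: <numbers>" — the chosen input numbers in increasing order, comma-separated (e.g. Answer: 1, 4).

#1 (m=10, n=0) -> B1->F, B2->T, B4->S, B3->T, B5->T, B6->F; covered: B1=F, B2=T, B3=T, B4=S, B5=T, B6=F
#2 (m=6, n=3) -> B1->T, B4->S, B3->T, B5->T, B6->T; covered: B1=T, B3=T, B4=S, B5=T, B6=T
#3 (m=14, n=4) -> B1->F, B2->F, B4->E, B3->T, B5->T, B6->F; covered: B1=F, B2=F, B3=T, B4=E, B5=T, B6=F
#4 (m=3, n=1) -> B1->T, B4->S, B3->T, B5->F, B6->F; covered: B1=T, B3=T, B4=S, B5=F, B6=F
together the pool reaches 11 outcomes: B1=T, B1=F, B2=T, B2=F, B3=T, B4=S, B4=E, B5=T, B5=F, B6=T, B6=F
checked all size-1 subsets: none covers 11 outcomes (max 6/11)
checked all size-2 subsets: none covers 11 outcomes (max 9/11)
checked all size-3 subsets: none covers 11 outcomes (max 10/11)
inputs {1, 2, 3, 4} (size 4) cover everything; no size-4 subset with a lexicographically smaller index list covers all 11

Answer: 1, 2, 3, 4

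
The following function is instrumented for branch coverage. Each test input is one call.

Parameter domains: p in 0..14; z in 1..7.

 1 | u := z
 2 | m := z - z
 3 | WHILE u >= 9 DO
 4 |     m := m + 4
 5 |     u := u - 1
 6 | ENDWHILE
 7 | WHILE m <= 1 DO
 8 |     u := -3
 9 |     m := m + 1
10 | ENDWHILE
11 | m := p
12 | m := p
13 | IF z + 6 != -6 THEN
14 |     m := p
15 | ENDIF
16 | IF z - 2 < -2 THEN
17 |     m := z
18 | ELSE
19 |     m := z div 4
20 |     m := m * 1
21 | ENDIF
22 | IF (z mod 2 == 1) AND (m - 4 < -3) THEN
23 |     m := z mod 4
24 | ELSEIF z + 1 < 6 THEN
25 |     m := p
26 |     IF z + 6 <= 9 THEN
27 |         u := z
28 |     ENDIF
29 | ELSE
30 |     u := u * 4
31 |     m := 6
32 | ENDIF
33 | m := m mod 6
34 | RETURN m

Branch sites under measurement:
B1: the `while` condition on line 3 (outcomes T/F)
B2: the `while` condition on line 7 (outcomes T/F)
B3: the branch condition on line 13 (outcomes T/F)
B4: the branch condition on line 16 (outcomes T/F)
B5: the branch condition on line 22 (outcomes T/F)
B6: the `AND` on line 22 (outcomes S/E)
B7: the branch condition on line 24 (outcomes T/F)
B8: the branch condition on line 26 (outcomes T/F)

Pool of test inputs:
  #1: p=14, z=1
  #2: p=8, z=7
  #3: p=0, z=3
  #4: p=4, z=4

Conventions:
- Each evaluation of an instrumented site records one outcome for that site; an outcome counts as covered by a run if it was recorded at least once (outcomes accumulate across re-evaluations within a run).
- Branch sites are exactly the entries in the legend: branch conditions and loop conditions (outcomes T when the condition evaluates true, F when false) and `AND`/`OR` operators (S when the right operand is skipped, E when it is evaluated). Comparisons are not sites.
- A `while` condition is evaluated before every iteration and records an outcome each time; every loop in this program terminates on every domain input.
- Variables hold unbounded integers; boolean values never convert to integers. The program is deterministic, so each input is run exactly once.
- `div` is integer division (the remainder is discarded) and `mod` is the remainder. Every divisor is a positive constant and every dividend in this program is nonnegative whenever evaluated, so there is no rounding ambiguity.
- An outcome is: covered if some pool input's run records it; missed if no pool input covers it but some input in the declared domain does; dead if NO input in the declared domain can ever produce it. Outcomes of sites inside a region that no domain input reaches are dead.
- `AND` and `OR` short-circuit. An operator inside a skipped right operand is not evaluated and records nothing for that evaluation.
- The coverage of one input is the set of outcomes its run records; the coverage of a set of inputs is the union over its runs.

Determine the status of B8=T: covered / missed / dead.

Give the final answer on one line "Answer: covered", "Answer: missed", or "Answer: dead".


no pool input records B8=T
but domain input (p=0, z=2) does record it -> reachable, so missed
Answer: missed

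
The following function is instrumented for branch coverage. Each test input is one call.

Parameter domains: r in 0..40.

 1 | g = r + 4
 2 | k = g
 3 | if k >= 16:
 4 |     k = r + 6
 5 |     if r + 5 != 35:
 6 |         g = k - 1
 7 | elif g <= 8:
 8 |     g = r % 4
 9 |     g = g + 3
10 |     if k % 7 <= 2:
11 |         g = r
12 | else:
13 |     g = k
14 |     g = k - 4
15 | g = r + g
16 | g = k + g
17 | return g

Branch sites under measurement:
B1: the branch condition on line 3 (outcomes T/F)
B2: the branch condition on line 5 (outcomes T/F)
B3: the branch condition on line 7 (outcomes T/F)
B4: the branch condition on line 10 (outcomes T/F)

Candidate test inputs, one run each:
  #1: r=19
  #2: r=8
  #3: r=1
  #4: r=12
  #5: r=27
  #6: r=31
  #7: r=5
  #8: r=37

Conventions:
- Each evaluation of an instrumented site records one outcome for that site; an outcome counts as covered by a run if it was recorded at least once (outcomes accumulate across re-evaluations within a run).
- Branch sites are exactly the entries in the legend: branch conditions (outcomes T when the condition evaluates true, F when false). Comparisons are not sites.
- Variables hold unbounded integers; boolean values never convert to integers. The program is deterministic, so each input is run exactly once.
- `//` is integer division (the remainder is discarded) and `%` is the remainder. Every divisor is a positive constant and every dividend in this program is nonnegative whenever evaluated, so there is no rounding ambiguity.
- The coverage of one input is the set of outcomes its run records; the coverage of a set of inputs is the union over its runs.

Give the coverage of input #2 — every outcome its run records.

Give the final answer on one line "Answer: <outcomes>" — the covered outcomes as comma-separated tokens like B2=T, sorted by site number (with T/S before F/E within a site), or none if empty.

Tracing the run of input #2 (r=8):
  B1->F, B3->F
as a set, this run covers: B1=F, B3=F

Answer: B1=F, B3=F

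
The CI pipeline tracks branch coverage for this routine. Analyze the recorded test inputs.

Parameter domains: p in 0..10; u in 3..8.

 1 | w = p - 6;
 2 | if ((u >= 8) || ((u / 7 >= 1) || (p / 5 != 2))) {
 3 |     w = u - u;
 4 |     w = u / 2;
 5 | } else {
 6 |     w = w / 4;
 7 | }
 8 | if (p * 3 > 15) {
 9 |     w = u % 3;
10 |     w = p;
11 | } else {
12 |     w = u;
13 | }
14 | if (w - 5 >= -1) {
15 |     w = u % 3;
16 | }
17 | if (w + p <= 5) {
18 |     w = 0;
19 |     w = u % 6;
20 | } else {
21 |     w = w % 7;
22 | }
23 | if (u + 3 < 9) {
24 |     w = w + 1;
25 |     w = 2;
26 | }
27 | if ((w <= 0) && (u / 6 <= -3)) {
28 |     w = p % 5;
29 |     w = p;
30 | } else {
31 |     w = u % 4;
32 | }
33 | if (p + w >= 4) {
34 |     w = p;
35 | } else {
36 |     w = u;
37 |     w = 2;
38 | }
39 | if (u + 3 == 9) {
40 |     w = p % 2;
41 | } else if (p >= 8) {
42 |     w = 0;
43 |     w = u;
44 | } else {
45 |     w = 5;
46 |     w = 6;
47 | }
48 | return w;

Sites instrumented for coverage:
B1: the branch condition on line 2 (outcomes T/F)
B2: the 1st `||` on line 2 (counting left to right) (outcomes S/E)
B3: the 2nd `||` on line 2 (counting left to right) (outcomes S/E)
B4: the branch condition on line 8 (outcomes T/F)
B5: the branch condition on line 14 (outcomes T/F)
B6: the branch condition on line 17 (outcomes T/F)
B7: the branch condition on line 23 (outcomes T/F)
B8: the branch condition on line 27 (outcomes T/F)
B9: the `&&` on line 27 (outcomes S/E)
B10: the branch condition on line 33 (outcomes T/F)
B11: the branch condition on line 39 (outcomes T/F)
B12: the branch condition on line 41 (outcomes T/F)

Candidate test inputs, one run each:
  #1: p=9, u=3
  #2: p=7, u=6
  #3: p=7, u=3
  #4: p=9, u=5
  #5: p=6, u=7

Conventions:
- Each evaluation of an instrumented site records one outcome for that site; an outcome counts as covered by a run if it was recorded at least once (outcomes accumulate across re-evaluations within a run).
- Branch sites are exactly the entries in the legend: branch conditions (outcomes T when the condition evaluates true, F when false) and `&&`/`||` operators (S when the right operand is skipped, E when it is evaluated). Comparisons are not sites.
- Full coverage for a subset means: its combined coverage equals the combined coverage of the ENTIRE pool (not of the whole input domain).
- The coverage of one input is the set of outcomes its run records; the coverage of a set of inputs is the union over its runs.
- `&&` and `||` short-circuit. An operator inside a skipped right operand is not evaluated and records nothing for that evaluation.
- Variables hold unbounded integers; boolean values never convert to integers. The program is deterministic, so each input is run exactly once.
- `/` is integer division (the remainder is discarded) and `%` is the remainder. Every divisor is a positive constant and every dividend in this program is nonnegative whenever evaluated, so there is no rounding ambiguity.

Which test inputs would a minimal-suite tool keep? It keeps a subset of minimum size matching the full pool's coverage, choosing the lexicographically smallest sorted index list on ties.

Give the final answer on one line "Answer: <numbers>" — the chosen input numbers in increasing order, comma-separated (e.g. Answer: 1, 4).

run #1 (p=9, u=3) runs B2->E, B3->E, B1->T, B4->T, B5->T, B6->F, B7->T, B9->S, B8->F, B10->T, B11->F, B12->T; records B1=T, B2=E, B3=E, B4=T, B5=T, B6=F, B7=T, B8=F, B9=S, B10=T, B11=F, B12=T
run #2 (p=7, u=6) runs B2->E, B3->E, B1->T, B4->T, B5->T, B6->F, B7->F, B9->E, B8->F, B10->T, B11->T; records B1=T, B2=E, B3=E, B4=T, B5=T, B6=F, B7=F, B8=F, B9=E, B10=T, B11=T
run #3 (p=7, u=3) runs B2->E, B3->E, B1->T, B4->T, B5->T, B6->F, B7->T, B9->S, B8->F, B10->T, B11->F, B12->F; records B1=T, B2=E, B3=E, B4=T, B5=T, B6=F, B7=T, B8=F, B9=S, B10=T, B11=F, B12=F
run #4 (p=9, u=5) runs B2->E, B3->E, B1->T, B4->T, B5->T, B6->F, B7->T, B9->S, B8->F, B10->T, B11->F, B12->T; records B1=T, B2=E, B3=E, B4=T, B5=T, B6=F, B7=T, B8=F, B9=S, B10=T, B11=F, B12=T
run #5 (p=6, u=7) runs B2->E, B3->S, B1->T, B4->T, B5->T, B6->F, B7->F, B9->S, B8->F, B10->T, B11->F, B12->F; records B1=T, B2=E, B3=S, B4=T, B5=T, B6=F, B7=F, B8=F, B9=S, B10=T, B11=F, B12=F
together the pool reaches 17 outcomes: B1=T, B2=E, B3=S, B3=E, B4=T, B5=T, B6=F, B7=T, B7=F, B8=F, B9=S, B9=E, B10=T, B11=T, B11=F, B12=T, B12=F
checked all size-1 subsets: none covers 17 outcomes (max 12/17)
checked all size-2 subsets: none covers 17 outcomes (max 15/17)
size 3: inputs {1, 2, 5} cover all 17 outcomes, and no lexicographically smaller subset of this size does

Answer: 1, 2, 5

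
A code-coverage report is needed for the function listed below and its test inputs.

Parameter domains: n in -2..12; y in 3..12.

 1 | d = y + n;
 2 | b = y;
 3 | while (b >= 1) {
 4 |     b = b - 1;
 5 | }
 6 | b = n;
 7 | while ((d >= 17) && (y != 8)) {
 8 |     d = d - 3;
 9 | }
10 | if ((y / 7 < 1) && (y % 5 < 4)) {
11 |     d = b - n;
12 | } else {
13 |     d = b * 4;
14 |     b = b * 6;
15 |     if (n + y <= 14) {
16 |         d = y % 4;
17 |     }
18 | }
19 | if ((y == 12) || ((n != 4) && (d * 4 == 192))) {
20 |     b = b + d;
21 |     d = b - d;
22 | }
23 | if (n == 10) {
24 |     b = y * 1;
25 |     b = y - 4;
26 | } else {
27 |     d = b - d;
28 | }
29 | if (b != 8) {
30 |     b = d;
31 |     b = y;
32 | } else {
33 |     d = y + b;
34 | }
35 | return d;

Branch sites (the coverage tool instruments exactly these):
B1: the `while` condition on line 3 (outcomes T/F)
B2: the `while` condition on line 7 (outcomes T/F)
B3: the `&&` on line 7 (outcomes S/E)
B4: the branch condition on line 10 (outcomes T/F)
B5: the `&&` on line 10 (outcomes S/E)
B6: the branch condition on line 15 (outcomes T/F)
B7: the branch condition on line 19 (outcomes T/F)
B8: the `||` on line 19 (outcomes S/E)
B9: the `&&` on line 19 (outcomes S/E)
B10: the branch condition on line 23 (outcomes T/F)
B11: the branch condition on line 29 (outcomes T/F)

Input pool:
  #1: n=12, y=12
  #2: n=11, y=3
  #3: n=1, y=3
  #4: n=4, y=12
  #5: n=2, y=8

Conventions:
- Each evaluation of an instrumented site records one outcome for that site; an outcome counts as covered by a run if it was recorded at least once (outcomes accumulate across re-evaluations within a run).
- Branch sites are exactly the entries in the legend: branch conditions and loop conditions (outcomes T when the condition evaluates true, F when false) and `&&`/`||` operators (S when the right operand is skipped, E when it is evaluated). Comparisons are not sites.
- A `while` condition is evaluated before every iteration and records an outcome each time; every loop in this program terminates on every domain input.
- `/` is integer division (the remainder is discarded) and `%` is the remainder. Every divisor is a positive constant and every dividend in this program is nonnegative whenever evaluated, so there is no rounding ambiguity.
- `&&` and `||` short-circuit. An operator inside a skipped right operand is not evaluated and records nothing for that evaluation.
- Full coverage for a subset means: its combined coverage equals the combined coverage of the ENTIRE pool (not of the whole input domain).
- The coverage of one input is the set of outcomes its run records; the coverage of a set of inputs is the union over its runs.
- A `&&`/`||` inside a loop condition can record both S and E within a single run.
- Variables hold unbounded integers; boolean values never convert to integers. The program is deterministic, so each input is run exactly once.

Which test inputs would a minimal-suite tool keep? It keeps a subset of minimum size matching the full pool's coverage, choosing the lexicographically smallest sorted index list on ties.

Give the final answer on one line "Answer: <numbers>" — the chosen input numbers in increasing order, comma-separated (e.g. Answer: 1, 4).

input #1 (n=12, y=12): events B1->T, B1->T, B1->T, B1->T, B1->T, B1->T, B1->T, B1->T, B1->T, B1->T, B1->T, B1->T, B1->F, B3->E, ...; covers B1=T, B1=F, B2=T, B2=F, B3=S, B3=E, B4=F, B5=S, B6=F, B7=T, B8=S, B10=F, B11=T
input #2 (n=11, y=3): events B1->T, B1->T, B1->T, B1->F, B3->S, B2->F, B5->E, B4->T, B8->E, B9->E, B7->F, B10->F, B11->T; covers B1=T, B1=F, B2=F, B3=S, B4=T, B5=E, B7=F, B8=E, B9=E, B10=F, B11=T
input #3 (n=1, y=3): events B1->T, B1->T, B1->T, B1->F, B3->S, B2->F, B5->E, B4->T, B8->E, B9->E, B7->F, B10->F, B11->T; covers B1=T, B1=F, B2=F, B3=S, B4=T, B5=E, B7=F, B8=E, B9=E, B10=F, B11=T
input #4 (n=4, y=12): events B1->T, B1->T, B1->T, B1->T, B1->T, B1->T, B1->T, B1->T, B1->T, B1->T, B1->T, B1->T, B1->F, B3->S, ...; covers B1=T, B1=F, B2=F, B3=S, B4=F, B5=S, B6=F, B7=T, B8=S, B10=F, B11=T
input #5 (n=2, y=8): events B1->T, B1->T, B1->T, B1->T, B1->T, B1->T, B1->T, B1->T, B1->F, B3->S, B2->F, B5->S, B4->F, B6->T, ...; covers B1=T, B1=F, B2=F, B3=S, B4=F, B5=S, B6=T, B7=F, B8=E, B9=E, B10=F, B11=T
pool-wide coverage (19 outcomes): B1=T, B1=F, B2=T, B2=F, B3=S, B3=E, B4=T, B4=F, B5=S, B5=E, B6=T, B6=F, B7=T, B7=F, B8=S, B8=E, B9=E, B10=F, B11=T
size 1 is not enough: best union over all size-1 subsets is 13/19
size 2 is not enough: best union over all size-2 subsets is 18/19
inputs {1, 2, 5} (size 3) cover everything; no size-3 subset with a lexicographically smaller index list covers all 19

Answer: 1, 2, 5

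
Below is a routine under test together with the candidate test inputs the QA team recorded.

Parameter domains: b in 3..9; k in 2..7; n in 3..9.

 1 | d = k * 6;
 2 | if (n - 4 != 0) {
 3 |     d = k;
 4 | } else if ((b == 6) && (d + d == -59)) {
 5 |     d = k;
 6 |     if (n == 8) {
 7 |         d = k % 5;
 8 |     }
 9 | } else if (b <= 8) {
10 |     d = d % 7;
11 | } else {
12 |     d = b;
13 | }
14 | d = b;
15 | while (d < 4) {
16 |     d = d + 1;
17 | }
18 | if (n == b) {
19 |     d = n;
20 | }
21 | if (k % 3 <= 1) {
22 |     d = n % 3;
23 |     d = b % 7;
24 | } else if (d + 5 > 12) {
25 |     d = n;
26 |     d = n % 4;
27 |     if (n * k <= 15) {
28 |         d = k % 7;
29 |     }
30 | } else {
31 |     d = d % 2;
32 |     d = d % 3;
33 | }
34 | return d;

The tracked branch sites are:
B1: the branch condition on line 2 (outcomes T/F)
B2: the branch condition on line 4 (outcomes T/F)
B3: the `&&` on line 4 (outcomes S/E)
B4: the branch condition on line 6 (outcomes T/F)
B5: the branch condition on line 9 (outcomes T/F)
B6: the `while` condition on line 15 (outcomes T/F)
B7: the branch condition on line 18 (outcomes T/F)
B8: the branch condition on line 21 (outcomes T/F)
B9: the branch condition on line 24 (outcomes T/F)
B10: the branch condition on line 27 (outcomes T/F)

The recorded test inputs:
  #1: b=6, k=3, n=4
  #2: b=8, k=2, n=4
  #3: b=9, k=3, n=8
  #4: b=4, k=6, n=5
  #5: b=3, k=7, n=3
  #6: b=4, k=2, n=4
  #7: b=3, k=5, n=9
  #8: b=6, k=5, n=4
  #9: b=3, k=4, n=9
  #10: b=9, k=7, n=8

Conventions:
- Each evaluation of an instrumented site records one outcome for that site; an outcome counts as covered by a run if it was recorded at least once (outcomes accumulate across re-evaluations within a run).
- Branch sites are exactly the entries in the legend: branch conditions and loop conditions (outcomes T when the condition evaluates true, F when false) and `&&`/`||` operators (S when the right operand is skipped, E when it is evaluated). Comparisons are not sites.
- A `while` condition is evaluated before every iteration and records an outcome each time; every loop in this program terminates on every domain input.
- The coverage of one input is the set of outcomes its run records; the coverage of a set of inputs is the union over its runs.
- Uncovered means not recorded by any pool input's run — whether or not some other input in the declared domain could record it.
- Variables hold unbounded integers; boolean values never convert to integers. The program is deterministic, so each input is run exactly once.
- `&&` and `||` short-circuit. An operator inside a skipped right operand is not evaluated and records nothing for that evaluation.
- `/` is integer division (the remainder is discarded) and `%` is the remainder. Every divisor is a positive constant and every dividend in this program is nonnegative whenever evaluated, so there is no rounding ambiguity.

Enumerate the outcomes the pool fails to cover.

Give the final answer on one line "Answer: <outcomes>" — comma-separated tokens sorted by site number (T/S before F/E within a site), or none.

test 1 (b=6, k=3, n=4) hits B1=F, B2=F, B3=E, B5=T, B6=F, B7=F, B8=T
test 2 (b=8, k=2, n=4) hits B1=F, B2=F, B3=S, B5=T, B6=F, B7=F, B8=F, B9=T, B10=T
test 3 (b=9, k=3, n=8) hits B1=T, B6=F, B7=F, B8=T
test 4 (b=4, k=6, n=5) hits B1=T, B6=F, B7=F, B8=T
test 5 (b=3, k=7, n=3) hits B1=T, B6=T, B6=F, B7=T, B8=T
test 6 (b=4, k=2, n=4) hits B1=F, B2=F, B3=S, B5=T, B6=F, B7=T, B8=F, B9=F
test 7 (b=3, k=5, n=9) hits B1=T, B6=T, B6=F, B7=F, B8=F, B9=F
test 8 (b=6, k=5, n=4) hits B1=F, B2=F, B3=E, B5=T, B6=F, B7=F, B8=F, B9=F
test 9 (b=3, k=4, n=9) hits B1=T, B6=T, B6=F, B7=F, B8=T
test 10 (b=9, k=7, n=8) hits B1=T, B6=F, B7=F, B8=T
union over the pool: B1=T, B1=F, B2=F, B3=S, B3=E, B5=T, B6=T, B6=F, B7=T, B7=F, B8=T, B8=F, B9=T, B9=F, B10=T
uncovered (5 of 20): B2=T, B4=T, B4=F, B5=F, B10=F

Answer: B2=T, B4=T, B4=F, B5=F, B10=F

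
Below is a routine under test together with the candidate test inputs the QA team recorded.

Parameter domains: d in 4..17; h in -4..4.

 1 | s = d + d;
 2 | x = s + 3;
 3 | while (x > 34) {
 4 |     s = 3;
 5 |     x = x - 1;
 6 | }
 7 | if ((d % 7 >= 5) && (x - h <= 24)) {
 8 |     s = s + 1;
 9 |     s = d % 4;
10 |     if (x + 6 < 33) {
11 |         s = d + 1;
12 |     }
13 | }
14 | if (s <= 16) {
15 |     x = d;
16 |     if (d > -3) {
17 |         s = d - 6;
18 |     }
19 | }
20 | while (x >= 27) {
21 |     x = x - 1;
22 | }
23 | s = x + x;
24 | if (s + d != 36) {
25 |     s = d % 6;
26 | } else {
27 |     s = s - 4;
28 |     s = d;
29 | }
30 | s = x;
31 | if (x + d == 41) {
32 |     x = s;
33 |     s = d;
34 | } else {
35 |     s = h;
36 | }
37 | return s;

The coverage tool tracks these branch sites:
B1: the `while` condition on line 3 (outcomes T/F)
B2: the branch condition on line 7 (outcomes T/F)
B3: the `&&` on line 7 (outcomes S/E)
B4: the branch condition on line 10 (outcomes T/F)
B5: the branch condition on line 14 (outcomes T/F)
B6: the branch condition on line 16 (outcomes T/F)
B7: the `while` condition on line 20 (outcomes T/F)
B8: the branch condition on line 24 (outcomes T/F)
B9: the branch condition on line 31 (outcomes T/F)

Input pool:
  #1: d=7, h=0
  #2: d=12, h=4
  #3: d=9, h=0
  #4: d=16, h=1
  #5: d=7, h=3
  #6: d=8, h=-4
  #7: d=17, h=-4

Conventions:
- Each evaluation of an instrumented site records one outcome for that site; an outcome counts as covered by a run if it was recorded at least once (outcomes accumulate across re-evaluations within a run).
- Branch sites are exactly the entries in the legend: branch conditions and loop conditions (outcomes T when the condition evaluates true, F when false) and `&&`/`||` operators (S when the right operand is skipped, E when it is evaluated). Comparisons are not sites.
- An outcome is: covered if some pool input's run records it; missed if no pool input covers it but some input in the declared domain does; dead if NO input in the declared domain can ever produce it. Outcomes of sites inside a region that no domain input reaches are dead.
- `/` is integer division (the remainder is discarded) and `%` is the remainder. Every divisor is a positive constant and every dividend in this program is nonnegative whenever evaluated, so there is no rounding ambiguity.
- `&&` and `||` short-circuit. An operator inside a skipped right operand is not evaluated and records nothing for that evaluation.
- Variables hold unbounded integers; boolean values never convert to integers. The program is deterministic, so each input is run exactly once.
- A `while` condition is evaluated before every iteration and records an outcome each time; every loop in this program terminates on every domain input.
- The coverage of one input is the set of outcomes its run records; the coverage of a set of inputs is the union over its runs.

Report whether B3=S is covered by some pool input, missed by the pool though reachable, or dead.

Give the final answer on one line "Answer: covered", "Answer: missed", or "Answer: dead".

B3=S is recorded by pool input(s) 1, 3, 4, 5, 6, 7 -> covered

Answer: covered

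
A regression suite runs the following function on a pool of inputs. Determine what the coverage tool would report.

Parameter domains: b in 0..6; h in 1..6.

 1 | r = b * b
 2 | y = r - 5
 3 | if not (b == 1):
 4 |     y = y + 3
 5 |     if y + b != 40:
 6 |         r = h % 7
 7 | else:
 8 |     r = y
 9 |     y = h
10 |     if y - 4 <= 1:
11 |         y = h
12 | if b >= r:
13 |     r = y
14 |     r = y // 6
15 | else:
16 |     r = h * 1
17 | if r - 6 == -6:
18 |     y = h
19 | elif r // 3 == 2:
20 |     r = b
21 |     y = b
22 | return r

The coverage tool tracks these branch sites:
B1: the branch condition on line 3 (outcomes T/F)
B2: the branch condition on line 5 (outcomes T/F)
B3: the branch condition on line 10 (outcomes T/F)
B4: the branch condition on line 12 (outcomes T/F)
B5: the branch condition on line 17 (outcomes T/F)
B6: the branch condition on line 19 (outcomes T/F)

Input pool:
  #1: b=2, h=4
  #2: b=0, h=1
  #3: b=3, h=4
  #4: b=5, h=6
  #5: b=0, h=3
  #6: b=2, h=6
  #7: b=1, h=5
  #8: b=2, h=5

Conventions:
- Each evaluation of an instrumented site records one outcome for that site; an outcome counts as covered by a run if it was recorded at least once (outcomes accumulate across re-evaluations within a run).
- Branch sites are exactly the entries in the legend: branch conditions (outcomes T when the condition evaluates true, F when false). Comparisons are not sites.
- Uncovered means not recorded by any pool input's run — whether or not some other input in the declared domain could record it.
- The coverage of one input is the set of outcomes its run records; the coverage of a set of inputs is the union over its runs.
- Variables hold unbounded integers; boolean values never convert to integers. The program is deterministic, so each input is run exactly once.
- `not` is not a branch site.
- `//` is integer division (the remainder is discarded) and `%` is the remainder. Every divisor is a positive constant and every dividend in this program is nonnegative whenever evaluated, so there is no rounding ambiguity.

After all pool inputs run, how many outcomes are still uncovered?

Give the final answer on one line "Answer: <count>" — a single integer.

run #1 (b=2, h=4) runs B1->T, B2->T, B4->F, B5->F, B6->F; records B1=T, B2=T, B4=F, B5=F, B6=F
run #2 (b=0, h=1) runs B1->T, B2->T, B4->F, B5->F, B6->F; records B1=T, B2=T, B4=F, B5=F, B6=F
run #3 (b=3, h=4) runs B1->T, B2->T, B4->F, B5->F, B6->F; records B1=T, B2=T, B4=F, B5=F, B6=F
run #4 (b=5, h=6) runs B1->T, B2->T, B4->F, B5->F, B6->T; records B1=T, B2=T, B4=F, B5=F, B6=T
run #5 (b=0, h=3) runs B1->T, B2->T, B4->F, B5->F, B6->F; records B1=T, B2=T, B4=F, B5=F, B6=F
run #6 (b=2, h=6) runs B1->T, B2->T, B4->F, B5->F, B6->T; records B1=T, B2=T, B4=F, B5=F, B6=T
run #7 (b=1, h=5) runs B1->F, B3->T, B4->T, B5->T; records B1=F, B3=T, B4=T, B5=T
run #8 (b=2, h=5) runs B1->T, B2->T, B4->F, B5->F, B6->F; records B1=T, B2=T, B4=F, B5=F, B6=F
union over the pool: B1=T, B1=F, B2=T, B3=T, B4=T, B4=F, B5=T, B5=F, B6=T, B6=F
uncovered (2 of 12): B2=F, B3=F

Answer: 2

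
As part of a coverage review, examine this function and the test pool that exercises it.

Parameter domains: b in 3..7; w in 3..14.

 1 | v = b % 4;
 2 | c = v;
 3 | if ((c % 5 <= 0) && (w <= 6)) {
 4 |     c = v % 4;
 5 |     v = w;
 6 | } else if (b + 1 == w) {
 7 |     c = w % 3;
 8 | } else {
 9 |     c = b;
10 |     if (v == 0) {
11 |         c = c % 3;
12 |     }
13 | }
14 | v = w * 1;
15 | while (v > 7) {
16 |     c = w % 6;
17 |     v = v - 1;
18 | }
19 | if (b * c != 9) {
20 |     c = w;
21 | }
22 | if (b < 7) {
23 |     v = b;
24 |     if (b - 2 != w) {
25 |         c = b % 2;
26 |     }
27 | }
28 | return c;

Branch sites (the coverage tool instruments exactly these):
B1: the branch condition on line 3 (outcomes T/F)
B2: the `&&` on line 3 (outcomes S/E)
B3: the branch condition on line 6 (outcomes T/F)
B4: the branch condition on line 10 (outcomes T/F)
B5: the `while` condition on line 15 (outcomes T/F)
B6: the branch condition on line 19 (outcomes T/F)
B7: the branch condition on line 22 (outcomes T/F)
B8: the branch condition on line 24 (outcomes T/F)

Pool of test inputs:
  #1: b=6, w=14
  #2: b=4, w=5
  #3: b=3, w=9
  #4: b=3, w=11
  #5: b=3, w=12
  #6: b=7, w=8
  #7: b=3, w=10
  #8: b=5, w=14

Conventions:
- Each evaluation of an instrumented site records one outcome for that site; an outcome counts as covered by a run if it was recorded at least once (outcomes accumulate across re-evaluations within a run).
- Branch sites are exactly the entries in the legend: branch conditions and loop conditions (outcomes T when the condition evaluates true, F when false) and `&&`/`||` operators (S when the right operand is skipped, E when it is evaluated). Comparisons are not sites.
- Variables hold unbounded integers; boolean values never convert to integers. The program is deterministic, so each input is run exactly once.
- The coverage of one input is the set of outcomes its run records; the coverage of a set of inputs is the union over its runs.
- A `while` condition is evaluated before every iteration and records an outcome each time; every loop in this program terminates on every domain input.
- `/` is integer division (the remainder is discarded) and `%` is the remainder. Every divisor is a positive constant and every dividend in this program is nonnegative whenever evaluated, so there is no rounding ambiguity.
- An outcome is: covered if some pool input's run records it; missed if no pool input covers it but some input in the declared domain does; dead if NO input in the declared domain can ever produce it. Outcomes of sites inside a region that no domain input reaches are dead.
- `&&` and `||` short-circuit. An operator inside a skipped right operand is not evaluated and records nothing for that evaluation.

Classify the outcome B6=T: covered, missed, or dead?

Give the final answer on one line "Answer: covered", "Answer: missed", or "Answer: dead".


B6=T is recorded by pool input(s) 1, 2, 4, 5, 6, 7, 8 -> covered
Answer: covered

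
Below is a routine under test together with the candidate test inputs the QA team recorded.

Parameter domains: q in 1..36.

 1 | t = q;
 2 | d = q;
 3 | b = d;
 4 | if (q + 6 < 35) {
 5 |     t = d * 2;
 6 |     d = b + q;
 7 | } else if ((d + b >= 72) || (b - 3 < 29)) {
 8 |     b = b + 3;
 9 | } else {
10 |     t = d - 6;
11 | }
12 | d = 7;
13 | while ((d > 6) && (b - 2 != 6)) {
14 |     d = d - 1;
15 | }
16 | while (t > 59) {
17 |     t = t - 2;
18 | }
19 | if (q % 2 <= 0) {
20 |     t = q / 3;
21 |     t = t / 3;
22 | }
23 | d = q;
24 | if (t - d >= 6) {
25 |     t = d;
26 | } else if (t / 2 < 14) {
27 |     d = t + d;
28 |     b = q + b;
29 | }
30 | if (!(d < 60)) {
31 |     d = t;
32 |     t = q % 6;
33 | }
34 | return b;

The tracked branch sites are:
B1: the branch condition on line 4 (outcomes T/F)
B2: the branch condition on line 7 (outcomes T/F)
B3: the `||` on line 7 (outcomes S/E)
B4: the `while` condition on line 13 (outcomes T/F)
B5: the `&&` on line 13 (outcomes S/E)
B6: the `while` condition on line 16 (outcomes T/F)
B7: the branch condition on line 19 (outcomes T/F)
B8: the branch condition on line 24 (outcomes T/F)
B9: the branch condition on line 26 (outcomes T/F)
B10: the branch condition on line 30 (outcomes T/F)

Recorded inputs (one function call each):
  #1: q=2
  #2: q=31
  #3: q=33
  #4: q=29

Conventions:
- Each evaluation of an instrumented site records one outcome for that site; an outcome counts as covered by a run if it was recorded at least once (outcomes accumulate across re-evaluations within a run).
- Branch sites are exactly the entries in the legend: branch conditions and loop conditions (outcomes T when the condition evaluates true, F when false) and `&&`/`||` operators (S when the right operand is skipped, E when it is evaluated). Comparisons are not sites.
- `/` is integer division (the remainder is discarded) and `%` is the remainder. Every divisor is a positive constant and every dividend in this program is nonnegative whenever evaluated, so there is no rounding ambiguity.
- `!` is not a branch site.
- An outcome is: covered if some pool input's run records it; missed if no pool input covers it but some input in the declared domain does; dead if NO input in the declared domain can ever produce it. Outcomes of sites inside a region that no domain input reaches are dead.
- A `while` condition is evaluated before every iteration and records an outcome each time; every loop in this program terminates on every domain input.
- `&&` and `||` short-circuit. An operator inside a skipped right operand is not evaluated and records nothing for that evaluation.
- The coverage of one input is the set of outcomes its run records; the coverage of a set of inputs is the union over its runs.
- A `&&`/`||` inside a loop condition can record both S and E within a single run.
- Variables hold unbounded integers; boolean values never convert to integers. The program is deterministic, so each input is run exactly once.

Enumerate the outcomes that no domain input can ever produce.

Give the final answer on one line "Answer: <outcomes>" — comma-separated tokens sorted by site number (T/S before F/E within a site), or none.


exhaustive pass over the 36-input domain:
  B6=T: never recorded by any domain input -> dead
  reachable outcomes have witnesses, e.g. B1=T (e.g. q=1), B1=F (e.g. q=29), B2=T (e.g. q=29), B2=F (e.g. q=32)
Answer: B6=T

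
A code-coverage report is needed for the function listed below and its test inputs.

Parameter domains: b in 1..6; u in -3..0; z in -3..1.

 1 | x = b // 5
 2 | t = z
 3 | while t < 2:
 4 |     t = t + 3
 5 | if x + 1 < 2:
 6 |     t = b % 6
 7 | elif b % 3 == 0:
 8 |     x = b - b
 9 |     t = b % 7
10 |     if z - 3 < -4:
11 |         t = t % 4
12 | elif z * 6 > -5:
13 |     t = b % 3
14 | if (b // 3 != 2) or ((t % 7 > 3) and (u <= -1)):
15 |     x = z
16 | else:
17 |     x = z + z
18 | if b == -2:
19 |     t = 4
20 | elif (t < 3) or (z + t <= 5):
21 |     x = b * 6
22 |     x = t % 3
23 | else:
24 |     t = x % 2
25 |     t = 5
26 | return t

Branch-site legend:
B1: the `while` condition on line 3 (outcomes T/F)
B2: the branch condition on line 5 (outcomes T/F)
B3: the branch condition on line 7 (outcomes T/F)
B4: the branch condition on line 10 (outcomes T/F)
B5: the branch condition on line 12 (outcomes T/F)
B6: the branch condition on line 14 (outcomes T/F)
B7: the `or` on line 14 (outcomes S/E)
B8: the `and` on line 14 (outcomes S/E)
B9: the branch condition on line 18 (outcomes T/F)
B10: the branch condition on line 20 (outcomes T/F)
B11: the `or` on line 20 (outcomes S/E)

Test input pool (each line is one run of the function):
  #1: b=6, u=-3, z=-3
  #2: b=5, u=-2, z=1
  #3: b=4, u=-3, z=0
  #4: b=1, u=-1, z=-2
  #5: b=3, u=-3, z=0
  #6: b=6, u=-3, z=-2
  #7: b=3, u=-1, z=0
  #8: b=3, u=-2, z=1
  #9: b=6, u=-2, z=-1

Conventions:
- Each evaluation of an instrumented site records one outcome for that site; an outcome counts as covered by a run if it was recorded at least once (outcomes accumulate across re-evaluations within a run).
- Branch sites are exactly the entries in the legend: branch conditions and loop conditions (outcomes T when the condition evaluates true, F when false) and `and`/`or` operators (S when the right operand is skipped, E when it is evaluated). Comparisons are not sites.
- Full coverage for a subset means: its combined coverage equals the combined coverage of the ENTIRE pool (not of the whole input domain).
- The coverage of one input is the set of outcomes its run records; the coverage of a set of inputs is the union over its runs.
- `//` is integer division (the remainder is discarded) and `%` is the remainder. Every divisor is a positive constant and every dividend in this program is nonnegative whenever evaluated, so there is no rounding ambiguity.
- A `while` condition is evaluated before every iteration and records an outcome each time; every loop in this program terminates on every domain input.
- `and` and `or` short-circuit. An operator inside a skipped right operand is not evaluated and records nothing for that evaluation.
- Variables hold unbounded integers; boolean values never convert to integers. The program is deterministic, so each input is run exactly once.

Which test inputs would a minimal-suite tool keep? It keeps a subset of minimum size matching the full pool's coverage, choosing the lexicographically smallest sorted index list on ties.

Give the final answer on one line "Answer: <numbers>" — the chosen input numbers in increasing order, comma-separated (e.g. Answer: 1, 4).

run #1 (b=6, u=-3, z=-3) runs B1->T, B1->T, B1->F, B2->F, B3->T, B4->T, B7->E, B8->S, B6->F, B9->F, B11->S, B10->T; records B1=T, B1=F, B2=F, B3=T, B4=T, B6=F, B7=E, B8=S, B9=F, B10=T, B11=S
run #2 (b=5, u=-2, z=1) runs B1->T, B1->F, B2->F, B3->F, B5->T, B7->S, B6->T, B9->F, B11->S, B10->T; records B1=T, B1=F, B2=F, B3=F, B5=T, B6=T, B7=S, B9=F, B10=T, B11=S
run #3 (b=4, u=-3, z=0) runs B1->T, B1->F, B2->T, B7->S, B6->T, B9->F, B11->E, B10->T; records B1=T, B1=F, B2=T, B6=T, B7=S, B9=F, B10=T, B11=E
run #4 (b=1, u=-1, z=-2) runs B1->T, B1->T, B1->F, B2->T, B7->S, B6->T, B9->F, B11->S, B10->T; records B1=T, B1=F, B2=T, B6=T, B7=S, B9=F, B10=T, B11=S
run #5 (b=3, u=-3, z=0) runs B1->T, B1->F, B2->T, B7->S, B6->T, B9->F, B11->E, B10->T; records B1=T, B1=F, B2=T, B6=T, B7=S, B9=F, B10=T, B11=E
run #6 (b=6, u=-3, z=-2) runs B1->T, B1->T, B1->F, B2->F, B3->T, B4->T, B7->E, B8->S, B6->F, B9->F, B11->S, B10->T; records B1=T, B1=F, B2=F, B3=T, B4=T, B6=F, B7=E, B8=S, B9=F, B10=T, B11=S
run #7 (b=3, u=-1, z=0) runs B1->T, B1->F, B2->T, B7->S, B6->T, B9->F, B11->E, B10->T; records B1=T, B1=F, B2=T, B6=T, B7=S, B9=F, B10=T, B11=E
run #8 (b=3, u=-2, z=1) runs B1->T, B1->F, B2->T, B7->S, B6->T, B9->F, B11->E, B10->T; records B1=T, B1=F, B2=T, B6=T, B7=S, B9=F, B10=T, B11=E
run #9 (b=6, u=-2, z=-1) runs B1->T, B1->F, B2->F, B3->T, B4->F, B7->E, B8->E, B6->T, B9->F, B11->E, B10->T; records B1=T, B1=F, B2=F, B3=T, B4=F, B6=T, B7=E, B8=E, B9=F, B10=T, B11=E
pool-wide coverage (19 outcomes): B1=T, B1=F, B2=T, B2=F, B3=T, B3=F, B4=T, B4=F, B5=T, B6=T, B6=F, B7=S, B7=E, B8=S, B8=E, B9=F, B10=T, B11=S, B11=E
no size-1 subset reaches all 19 outcomes (best union: 11/19)
no size-2 subset reaches all 19 outcomes (best union: 15/19)
no size-3 subset reaches all 19 outcomes (best union: 18/19)
the canonical winner is {1, 2, 3, 9}: size 4, full 19-outcome coverage, earliest index list among size-4 covers

Answer: 1, 2, 3, 9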